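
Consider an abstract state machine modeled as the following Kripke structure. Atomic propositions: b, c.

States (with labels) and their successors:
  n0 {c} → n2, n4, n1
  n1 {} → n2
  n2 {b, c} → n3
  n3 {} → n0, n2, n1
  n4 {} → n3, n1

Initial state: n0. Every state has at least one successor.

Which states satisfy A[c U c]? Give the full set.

States satisfying c: {n0, n2}.
States satisfying A[c U c]: {n0, n2}.

{n0, n2}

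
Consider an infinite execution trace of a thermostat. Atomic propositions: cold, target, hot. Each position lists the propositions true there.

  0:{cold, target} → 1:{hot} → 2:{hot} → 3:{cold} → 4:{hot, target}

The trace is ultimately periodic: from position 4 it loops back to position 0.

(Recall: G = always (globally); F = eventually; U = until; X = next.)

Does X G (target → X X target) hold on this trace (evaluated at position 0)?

Does not hold

The position after 0 is 1; G (target → X X target) is false there.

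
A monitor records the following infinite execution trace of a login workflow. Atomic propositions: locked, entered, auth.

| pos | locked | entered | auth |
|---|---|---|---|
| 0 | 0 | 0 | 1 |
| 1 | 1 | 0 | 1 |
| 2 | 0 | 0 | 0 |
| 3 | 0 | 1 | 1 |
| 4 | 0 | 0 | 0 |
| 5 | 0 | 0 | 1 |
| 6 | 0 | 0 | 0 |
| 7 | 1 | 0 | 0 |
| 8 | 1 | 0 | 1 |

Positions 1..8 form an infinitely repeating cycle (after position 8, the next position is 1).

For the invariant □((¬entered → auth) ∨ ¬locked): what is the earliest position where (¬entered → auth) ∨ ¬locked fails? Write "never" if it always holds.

Check (¬entered → auth) ∨ ¬locked at each position in order: 0 ✓, 1 ✓, 2 ✓, 3 ✓, 4 ✓, 5 ✓, 6 ✓.
At position 7 the labels are {locked}, so (¬entered → auth) ∨ ¬locked is false there. This is the first violation.

7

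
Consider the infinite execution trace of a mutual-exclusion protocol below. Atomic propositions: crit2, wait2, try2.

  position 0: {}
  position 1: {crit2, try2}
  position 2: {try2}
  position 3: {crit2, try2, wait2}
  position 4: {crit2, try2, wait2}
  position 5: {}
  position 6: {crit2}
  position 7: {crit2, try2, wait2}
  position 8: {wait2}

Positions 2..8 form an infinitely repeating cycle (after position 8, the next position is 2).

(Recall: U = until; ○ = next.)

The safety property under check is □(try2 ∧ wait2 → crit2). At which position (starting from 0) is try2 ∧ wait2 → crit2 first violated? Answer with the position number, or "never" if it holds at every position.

never

try2 ∧ wait2 → crit2 holds at every position 0..8, and those are all the positions the trace ever visits, so the invariant □(try2 ∧ wait2 → crit2) is never violated.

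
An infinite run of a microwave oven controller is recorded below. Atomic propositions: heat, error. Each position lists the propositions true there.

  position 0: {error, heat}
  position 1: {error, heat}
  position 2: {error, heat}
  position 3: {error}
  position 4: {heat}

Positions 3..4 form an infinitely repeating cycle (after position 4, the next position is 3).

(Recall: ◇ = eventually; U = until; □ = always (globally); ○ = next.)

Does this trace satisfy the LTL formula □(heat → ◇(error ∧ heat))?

heat → ◇(error ∧ heat) must hold at every position from 0 onward. It fails at position 4, so □(heat → ◇(error ∧ heat)) is false.
Positions where heat holds: 0, 1, 2, 4.
Check ◇(error ∧ heat) at each: 0→ok, 1→ok, 2→ok, 4→fails.

Violated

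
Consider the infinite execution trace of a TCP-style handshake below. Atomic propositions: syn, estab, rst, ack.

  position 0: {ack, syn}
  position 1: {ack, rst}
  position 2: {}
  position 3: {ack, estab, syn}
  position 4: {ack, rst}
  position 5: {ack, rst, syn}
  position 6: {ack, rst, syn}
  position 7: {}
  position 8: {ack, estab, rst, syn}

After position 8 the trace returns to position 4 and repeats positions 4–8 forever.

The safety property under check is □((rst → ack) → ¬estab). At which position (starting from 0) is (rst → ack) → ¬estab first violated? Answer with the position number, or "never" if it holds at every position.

3

Check (rst → ack) → ¬estab at each position in order: 0 ✓, 1 ✓, 2 ✓.
At position 3 the labels are {ack, estab, syn}, so (rst → ack) → ¬estab is false there. This is the first violation.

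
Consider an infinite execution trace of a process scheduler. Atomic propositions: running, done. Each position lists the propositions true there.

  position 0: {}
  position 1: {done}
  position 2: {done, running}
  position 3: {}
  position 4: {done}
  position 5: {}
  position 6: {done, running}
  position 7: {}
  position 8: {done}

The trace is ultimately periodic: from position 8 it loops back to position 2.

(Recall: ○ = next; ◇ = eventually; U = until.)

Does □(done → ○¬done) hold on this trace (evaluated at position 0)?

No

done → ○¬done must hold at every position from 0 onward. It fails at position 1, so □(done → ○¬done) is false.
Positions where done holds: 1, 2, 4, 6, 8.
Check ○¬done at each: 1→fails, 2→ok, 4→ok, 6→ok, 8→fails.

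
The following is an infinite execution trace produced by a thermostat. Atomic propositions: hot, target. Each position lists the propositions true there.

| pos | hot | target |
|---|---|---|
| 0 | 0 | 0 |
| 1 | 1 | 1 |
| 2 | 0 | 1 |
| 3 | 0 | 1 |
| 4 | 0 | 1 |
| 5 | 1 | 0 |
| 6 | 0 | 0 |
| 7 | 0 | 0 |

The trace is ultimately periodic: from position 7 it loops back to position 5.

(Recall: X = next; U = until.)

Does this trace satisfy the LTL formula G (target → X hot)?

target → X hot must hold at every position from 0 onward. It fails at position 1, so G (target → X hot) is false.
Positions where target holds: 1, 2, 3, 4.
Check X hot at each: 1→fails, 2→fails, 3→fails, 4→ok.

No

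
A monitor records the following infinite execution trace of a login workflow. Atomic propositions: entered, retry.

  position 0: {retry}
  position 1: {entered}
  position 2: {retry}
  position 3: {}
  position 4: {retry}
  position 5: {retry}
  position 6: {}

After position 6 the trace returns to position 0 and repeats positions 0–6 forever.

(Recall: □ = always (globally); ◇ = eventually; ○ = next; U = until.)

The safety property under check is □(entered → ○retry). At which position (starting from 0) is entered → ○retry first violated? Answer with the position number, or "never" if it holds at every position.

never

entered → ○retry holds at every position 0..6, and those are all the positions the trace ever visits, so the invariant □(entered → ○retry) is never violated.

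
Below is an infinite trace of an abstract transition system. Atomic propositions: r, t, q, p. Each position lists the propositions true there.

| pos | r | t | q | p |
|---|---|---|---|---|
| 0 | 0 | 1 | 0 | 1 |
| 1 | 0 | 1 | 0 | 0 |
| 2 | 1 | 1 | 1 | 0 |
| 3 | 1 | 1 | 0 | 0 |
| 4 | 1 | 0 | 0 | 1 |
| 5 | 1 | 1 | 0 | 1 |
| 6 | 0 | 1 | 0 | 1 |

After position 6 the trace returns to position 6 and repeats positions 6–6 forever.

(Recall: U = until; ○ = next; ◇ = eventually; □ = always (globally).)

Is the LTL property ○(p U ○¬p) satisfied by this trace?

Holds

The position after 0 is 1; p U ○¬p is true there.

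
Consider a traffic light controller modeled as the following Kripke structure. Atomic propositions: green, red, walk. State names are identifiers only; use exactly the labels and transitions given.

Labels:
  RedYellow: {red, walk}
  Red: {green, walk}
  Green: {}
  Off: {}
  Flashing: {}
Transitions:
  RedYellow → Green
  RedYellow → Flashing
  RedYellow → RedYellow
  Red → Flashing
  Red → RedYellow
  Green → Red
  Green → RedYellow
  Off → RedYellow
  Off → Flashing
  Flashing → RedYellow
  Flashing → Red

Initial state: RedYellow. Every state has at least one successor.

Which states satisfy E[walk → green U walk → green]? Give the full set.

States satisfying walk → green: {Red, Green, Off, Flashing}.
States satisfying E[walk → green U walk → green]: {Red, Green, Off, Flashing}.

{Red, Green, Off, Flashing}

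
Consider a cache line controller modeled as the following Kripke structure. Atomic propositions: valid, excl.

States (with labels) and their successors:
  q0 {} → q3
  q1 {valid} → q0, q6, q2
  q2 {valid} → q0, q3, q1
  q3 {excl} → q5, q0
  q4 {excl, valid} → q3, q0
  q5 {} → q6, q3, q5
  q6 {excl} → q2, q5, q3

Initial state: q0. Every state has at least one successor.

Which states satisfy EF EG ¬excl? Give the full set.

{q0, q1, q2, q3, q4, q5, q6}

States satisfying EG ¬excl: {q1, q2, q5}.
States satisfying EF EG ¬excl: {q0, q1, q2, q3, q4, q5, q6}.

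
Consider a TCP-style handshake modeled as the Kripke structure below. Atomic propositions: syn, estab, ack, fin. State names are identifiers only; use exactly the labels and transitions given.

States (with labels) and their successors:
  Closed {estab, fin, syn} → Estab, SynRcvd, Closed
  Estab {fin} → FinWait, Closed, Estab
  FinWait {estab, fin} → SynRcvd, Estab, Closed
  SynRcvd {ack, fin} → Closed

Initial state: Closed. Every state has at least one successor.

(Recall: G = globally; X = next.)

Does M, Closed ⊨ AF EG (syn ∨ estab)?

States satisfying EG (syn ∨ estab): {Closed, FinWait}.
States satisfying AF EG (syn ∨ estab): {Closed, FinWait, SynRcvd}.
Closed ∈ Sat(AF EG (syn ∨ estab)).

Holds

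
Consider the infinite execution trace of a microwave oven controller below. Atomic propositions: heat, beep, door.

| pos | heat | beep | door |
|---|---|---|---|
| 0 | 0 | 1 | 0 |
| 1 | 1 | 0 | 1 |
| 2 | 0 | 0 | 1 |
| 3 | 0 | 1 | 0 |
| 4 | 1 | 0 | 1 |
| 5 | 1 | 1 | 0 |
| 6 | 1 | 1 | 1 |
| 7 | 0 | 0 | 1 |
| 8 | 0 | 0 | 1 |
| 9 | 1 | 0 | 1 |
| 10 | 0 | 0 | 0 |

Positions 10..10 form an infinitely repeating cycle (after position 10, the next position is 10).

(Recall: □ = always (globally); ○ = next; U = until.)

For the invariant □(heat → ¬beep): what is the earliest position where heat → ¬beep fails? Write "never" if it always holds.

5

Check heat → ¬beep at each position in order: 0 ✓, 1 ✓, 2 ✓, 3 ✓, 4 ✓.
At position 5 the labels are {beep, heat}, so heat → ¬beep is false there. This is the first violation.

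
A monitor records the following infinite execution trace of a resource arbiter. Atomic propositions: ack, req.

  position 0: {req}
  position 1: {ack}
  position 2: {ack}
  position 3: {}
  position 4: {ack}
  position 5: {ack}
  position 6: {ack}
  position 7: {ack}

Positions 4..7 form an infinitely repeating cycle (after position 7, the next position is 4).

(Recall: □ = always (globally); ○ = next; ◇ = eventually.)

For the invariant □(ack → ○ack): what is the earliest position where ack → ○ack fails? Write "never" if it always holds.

Check ack → ○ack at each position in order: 0 ✓, 1 ✓.
At position 2 the labels are {ack} and the next position 3 has {}, so ack → ○ack is false there. This is the first violation.

2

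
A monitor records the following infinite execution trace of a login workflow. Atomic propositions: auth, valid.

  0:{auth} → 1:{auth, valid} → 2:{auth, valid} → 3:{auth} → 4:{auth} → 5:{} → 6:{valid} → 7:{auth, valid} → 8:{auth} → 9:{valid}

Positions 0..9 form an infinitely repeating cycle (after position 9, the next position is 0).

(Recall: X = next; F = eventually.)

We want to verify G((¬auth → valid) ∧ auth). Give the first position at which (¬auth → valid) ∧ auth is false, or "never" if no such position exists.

5

Check (¬auth → valid) ∧ auth at each position in order: 0 ✓, 1 ✓, 2 ✓, 3 ✓, 4 ✓.
At position 5 the labels are {}, so (¬auth → valid) ∧ auth is false there. This is the first violation.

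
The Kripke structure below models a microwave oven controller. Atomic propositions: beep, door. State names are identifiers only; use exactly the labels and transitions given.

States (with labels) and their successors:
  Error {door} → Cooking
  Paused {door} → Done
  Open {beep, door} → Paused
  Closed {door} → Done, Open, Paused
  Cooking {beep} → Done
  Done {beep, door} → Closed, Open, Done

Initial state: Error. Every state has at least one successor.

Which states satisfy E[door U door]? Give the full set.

{Error, Paused, Open, Closed, Done}

States satisfying door: {Error, Paused, Open, Closed, Done}.
States satisfying E[door U door]: {Error, Paused, Open, Closed, Done}.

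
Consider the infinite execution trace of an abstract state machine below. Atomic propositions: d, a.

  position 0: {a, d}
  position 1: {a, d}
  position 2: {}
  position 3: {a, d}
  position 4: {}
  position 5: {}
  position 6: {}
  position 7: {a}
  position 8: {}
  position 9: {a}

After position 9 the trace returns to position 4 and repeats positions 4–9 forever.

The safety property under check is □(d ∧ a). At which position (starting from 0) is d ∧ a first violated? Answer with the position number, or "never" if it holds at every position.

Check d ∧ a at each position in order: 0 ✓, 1 ✓.
At position 2 the labels are {}, so d ∧ a is false there. This is the first violation.

2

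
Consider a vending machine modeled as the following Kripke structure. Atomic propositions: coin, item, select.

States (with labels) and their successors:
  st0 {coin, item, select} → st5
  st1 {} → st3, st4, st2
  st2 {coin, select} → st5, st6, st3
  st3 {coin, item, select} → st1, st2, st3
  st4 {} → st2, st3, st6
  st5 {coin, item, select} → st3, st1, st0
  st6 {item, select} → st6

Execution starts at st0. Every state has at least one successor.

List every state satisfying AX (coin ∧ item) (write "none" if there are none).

{st0}

States satisfying coin ∧ item: {st0, st3, st5}.
States satisfying AX (coin ∧ item): {st0}.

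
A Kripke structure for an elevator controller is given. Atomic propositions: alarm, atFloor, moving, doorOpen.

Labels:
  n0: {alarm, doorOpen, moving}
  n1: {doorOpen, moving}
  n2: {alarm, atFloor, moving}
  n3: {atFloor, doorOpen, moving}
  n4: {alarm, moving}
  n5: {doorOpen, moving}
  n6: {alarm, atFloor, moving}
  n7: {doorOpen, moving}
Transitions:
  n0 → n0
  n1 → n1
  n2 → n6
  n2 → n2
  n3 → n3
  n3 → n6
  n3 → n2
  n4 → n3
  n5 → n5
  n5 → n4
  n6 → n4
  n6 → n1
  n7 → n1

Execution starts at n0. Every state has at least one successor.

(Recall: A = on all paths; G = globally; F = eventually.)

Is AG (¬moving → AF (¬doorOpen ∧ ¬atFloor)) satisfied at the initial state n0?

Satisfied

States satisfying ¬moving → AF (¬doorOpen ∧ ¬atFloor): {n0, n1, n2, n3, n4, n5, n6, n7}.
States satisfying AG (¬moving → AF (¬doorOpen ∧ ¬atFloor)): {n0, n1, n2, n3, n4, n5, n6, n7}.
Every state reachable from n0 satisfies ¬moving → AF (¬doorOpen ∧ ¬atFloor).
n0 ∈ Sat(AG (¬moving → AF (¬doorOpen ∧ ¬atFloor))).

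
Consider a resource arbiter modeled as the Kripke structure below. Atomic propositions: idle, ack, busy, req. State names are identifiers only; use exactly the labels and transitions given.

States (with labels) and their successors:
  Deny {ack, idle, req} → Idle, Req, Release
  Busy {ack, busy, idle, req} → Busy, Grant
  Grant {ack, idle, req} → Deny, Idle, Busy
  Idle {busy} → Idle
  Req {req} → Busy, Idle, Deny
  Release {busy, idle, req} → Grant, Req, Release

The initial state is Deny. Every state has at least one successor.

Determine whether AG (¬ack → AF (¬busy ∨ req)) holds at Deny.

No

States satisfying ¬ack → AF (¬busy ∨ req): {Deny, Busy, Grant, Req, Release}.
States satisfying AG (¬ack → AF (¬busy ∨ req)): ∅.
Idle is reachable from Deny and violates ¬ack → AF (¬busy ∨ req), so AG fails at Deny.
Deny ∉ Sat(AG (¬ack → AF (¬busy ∨ req))).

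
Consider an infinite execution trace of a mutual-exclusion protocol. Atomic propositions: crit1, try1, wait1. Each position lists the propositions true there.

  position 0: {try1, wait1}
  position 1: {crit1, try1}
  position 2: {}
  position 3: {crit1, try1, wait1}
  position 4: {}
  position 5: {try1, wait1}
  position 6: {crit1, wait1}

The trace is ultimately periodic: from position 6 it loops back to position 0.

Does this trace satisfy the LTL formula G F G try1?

F G try1 must hold at every position from 0 onward. It fails at position 0, so G F G try1 is false.

Does not hold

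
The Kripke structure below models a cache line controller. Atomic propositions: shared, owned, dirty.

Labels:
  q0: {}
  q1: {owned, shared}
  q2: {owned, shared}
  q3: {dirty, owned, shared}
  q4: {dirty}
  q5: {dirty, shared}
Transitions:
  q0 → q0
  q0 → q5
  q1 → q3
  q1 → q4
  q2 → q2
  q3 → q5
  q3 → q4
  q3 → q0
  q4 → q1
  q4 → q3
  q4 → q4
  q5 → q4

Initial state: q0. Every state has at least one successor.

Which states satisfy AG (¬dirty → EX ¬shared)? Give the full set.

States satisfying ¬dirty → EX ¬shared: {q0, q1, q3, q4, q5}.
States satisfying AG (¬dirty → EX ¬shared): {q0, q1, q3, q4, q5}.

{q0, q1, q3, q4, q5}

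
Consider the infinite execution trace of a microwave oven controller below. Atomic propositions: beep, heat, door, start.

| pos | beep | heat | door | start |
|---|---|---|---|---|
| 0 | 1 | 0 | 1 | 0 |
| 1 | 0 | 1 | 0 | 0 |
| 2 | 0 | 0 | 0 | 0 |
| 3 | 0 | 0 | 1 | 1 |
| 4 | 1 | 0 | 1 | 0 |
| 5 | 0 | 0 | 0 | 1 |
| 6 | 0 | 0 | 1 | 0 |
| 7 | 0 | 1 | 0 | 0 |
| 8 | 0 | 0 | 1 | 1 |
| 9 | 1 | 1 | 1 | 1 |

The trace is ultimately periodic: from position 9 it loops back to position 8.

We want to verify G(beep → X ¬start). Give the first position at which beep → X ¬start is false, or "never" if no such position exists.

4

Check beep → X ¬start at each position in order: 0 ✓, 1 ✓, 2 ✓, 3 ✓.
At position 4 the labels are {beep, door} and the next position 5 has {start}, so beep → X ¬start is false there. This is the first violation.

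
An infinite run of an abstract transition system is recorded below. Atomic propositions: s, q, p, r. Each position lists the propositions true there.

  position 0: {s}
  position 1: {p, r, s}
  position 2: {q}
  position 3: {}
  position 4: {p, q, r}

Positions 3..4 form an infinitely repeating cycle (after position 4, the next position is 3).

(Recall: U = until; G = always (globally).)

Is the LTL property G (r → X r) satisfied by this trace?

Violated

r → X r must hold at every position from 0 onward. It fails at position 1, so G (r → X r) is false.
Positions where r holds: 1, 4.
Check X r at each: 1→fails, 4→fails.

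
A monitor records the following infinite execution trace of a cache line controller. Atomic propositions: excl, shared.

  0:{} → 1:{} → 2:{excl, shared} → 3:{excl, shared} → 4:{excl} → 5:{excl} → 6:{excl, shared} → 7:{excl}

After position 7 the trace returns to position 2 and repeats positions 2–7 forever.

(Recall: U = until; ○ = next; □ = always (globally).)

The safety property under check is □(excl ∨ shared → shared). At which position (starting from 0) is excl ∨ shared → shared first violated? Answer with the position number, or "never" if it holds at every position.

4

Check excl ∨ shared → shared at each position in order: 0 ✓, 1 ✓, 2 ✓, 3 ✓.
At position 4 the labels are {excl}, so excl ∨ shared → shared is false there. This is the first violation.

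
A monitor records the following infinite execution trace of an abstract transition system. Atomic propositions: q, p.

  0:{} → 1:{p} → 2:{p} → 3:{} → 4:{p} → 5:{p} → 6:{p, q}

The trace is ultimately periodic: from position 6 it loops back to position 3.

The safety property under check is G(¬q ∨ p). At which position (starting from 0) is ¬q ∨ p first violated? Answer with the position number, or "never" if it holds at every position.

never

¬q ∨ p holds at every position 0..6, and those are all the positions the trace ever visits, so the invariant G(¬q ∨ p) is never violated.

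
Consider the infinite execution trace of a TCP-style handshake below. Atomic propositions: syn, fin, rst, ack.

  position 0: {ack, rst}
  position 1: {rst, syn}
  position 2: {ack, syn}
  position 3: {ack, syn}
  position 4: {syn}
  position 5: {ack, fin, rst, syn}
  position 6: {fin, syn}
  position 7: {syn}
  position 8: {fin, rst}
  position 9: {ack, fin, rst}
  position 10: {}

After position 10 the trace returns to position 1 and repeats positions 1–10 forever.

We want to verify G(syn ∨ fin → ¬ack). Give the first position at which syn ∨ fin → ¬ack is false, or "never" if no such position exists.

2

Check syn ∨ fin → ¬ack at each position in order: 0 ✓, 1 ✓.
At position 2 the labels are {ack, syn}, so syn ∨ fin → ¬ack is false there. This is the first violation.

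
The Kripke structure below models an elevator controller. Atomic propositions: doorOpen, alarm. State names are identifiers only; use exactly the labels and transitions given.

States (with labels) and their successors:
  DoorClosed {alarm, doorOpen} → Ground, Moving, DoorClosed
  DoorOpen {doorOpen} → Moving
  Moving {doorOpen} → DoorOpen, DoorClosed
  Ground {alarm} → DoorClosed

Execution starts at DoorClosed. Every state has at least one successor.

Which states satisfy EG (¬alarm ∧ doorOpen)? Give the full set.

{DoorOpen, Moving}

States satisfying ¬alarm ∧ doorOpen: {DoorOpen, Moving}.
States satisfying EG (¬alarm ∧ doorOpen): {DoorOpen, Moving}.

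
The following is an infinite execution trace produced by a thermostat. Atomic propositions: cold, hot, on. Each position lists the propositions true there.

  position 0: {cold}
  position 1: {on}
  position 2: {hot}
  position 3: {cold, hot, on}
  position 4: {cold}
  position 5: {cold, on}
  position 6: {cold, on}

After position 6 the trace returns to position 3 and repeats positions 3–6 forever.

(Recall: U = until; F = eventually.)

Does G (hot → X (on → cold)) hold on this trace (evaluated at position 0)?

hot → X (on → cold) holds at every position 0..6, and those are all positions ever visited, so G (hot → X (on → cold)) holds.
Positions where hot holds: 2, 3.
Check X (on → cold) at each: 2→ok, 3→ok.

Yes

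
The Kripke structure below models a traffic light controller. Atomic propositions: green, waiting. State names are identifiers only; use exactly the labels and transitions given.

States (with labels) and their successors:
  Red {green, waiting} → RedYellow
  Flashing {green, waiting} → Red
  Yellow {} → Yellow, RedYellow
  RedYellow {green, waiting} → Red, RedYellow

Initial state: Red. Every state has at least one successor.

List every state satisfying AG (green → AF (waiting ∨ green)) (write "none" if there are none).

{Red, Flashing, Yellow, RedYellow}

States satisfying green → AF (waiting ∨ green): {Red, Flashing, Yellow, RedYellow}.
States satisfying AG (green → AF (waiting ∨ green)): {Red, Flashing, Yellow, RedYellow}.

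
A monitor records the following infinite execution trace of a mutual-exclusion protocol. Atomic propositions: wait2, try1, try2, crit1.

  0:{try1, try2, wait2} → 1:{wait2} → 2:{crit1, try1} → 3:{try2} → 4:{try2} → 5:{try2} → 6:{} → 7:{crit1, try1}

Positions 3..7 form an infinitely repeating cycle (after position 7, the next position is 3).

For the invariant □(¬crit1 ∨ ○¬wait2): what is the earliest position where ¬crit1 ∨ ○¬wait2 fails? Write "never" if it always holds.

¬crit1 ∨ ○¬wait2 holds at every position 0..7, and those are all the positions the trace ever visits, so the invariant □(¬crit1 ∨ ○¬wait2) is never violated.

never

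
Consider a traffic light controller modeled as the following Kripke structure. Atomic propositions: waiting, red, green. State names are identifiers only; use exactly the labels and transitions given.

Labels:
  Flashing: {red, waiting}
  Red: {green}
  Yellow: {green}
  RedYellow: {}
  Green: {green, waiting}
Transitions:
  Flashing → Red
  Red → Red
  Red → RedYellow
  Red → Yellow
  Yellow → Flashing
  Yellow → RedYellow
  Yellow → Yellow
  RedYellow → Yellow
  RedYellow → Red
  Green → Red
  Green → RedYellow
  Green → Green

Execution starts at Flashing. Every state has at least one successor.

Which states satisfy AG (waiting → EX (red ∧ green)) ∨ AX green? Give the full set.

States satisfying waiting → EX (red ∧ green): {Red, Yellow, RedYellow}.
States satisfying AG (waiting → EX (red ∧ green)): ∅.
States satisfying green: {Red, Yellow, Green}.
States satisfying AX green: {Flashing, RedYellow}.
States satisfying AG (waiting → EX (red ∧ green)) ∨ AX green: {Flashing, RedYellow}.

{Flashing, RedYellow}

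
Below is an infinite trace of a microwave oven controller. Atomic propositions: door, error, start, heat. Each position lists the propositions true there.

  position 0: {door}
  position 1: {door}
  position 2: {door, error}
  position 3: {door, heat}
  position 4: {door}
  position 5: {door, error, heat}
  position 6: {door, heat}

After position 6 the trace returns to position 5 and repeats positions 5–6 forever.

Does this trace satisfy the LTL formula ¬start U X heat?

Satisfied

Walking from position 0: X heat first holds at position 2, and ¬start holds at every earlier position along the way, so ¬start U X heat holds.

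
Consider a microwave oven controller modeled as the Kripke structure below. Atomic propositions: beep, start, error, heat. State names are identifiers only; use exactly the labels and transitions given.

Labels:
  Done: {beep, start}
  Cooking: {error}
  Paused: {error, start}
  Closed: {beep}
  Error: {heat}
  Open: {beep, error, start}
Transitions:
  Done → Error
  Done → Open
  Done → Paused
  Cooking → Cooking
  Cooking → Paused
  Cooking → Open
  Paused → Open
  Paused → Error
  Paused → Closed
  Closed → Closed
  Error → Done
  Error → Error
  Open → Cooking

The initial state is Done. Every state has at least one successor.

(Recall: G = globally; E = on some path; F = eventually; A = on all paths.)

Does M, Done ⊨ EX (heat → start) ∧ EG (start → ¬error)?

States satisfying heat → start: {Done, Cooking, Paused, Closed, Open}.
States satisfying EX (heat → start): {Done, Cooking, Paused, Closed, Error, Open}.
States satisfying start → ¬error: {Done, Cooking, Closed, Error}.
States satisfying EG (start → ¬error): {Done, Cooking, Closed, Error}.
States satisfying EX (heat → start) ∧ EG (start → ¬error): {Done, Cooking, Closed, Error}.
Done ∈ Sat(EX (heat → start) ∧ EG (start → ¬error)).

Holds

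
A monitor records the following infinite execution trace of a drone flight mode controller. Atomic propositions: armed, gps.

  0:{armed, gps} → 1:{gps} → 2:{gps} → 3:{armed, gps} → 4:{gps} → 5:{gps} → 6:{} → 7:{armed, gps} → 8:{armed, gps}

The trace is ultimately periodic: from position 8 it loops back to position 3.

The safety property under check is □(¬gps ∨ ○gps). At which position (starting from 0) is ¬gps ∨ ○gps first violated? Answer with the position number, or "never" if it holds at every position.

5

Check ¬gps ∨ ○gps at each position in order: 0 ✓, 1 ✓, 2 ✓, 3 ✓, 4 ✓.
At position 5 the labels are {gps} and the next position 6 has {}, so ¬gps ∨ ○gps is false there. This is the first violation.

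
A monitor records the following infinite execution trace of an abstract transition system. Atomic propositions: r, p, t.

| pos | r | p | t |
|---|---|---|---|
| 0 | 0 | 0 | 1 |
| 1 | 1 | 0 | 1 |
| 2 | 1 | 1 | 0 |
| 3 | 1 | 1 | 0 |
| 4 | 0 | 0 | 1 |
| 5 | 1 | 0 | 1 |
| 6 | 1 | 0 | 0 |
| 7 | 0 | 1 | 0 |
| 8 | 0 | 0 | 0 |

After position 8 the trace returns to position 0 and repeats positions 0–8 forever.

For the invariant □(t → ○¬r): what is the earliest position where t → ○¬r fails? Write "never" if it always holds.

0

At position 0 the labels are {t} and the next position 1 has {r, t}, so t → ○¬r is false there. This is the first violation.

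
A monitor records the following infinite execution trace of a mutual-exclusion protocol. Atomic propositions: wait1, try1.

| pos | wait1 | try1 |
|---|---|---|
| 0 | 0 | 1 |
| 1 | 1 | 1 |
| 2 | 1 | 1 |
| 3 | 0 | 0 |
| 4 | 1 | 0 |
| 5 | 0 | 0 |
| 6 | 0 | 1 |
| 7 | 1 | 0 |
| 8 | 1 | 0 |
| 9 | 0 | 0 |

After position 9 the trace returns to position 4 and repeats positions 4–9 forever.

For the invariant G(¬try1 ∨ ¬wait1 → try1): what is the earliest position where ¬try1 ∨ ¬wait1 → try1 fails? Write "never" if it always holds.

3

Check ¬try1 ∨ ¬wait1 → try1 at each position in order: 0 ✓, 1 ✓, 2 ✓.
At position 3 the labels are {}, so ¬try1 ∨ ¬wait1 → try1 is false there. This is the first violation.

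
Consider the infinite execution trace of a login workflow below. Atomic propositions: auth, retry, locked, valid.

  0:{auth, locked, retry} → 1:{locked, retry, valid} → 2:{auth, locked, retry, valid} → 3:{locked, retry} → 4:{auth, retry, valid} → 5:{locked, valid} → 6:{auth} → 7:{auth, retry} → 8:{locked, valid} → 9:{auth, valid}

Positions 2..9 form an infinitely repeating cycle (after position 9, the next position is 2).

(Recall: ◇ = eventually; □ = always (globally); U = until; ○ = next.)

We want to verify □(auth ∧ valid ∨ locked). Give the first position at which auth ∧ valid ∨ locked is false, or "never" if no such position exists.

6

Check auth ∧ valid ∨ locked at each position in order: 0 ✓, 1 ✓, 2 ✓, 3 ✓, 4 ✓, 5 ✓.
At position 6 the labels are {auth}, so auth ∧ valid ∨ locked is false there. This is the first violation.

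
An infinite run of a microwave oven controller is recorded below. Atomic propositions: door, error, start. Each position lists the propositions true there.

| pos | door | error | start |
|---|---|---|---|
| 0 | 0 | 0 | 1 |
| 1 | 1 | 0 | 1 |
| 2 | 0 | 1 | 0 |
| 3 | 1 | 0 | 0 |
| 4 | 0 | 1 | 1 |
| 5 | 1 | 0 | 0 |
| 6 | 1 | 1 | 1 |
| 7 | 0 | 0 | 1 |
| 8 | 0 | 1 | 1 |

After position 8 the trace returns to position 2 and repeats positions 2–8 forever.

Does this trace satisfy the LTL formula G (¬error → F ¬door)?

¬error → F ¬door holds at every position 0..8, and those are all positions ever visited, so G (¬error → F ¬door) holds.
Positions where ¬error holds: 0, 1, 3, 5, 7.
Check F ¬door at each: 0→ok, 1→ok, 3→ok, 5→ok, 7→ok.

Holds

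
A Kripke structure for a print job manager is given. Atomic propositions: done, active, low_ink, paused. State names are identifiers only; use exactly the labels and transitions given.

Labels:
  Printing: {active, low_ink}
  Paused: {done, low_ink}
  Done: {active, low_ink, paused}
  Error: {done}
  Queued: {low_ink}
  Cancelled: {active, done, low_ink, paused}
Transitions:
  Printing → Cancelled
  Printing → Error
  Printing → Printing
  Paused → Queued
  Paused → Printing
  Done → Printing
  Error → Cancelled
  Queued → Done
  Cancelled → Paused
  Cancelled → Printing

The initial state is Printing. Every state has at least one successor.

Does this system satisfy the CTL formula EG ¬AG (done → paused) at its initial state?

Yes

States satisfying ¬AG (done → paused): {Printing, Paused, Done, Error, Queued, Cancelled}.
States satisfying EG ¬AG (done → paused): {Printing, Paused, Done, Error, Queued, Cancelled}.
Printing ∈ Sat(EG ¬AG (done → paused)).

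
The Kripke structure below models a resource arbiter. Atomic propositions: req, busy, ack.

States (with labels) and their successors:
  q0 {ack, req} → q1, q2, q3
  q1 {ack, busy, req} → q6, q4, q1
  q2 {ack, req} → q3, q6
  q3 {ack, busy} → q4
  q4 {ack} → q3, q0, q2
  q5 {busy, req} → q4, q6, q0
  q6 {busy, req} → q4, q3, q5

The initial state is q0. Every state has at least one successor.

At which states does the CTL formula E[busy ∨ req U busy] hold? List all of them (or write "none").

{q0, q1, q2, q3, q5, q6}

States satisfying busy ∨ req: {q0, q1, q2, q3, q5, q6}.
States satisfying busy: {q1, q3, q5, q6}.
States satisfying E[busy ∨ req U busy]: {q0, q1, q2, q3, q5, q6}.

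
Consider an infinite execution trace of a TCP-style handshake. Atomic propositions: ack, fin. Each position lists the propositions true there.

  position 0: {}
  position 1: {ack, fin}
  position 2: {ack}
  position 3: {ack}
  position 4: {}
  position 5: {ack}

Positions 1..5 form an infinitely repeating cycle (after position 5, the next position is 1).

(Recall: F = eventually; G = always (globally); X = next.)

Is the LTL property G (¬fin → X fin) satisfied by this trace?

¬fin → X fin must hold at every position from 0 onward. It fails at position 2, so G (¬fin → X fin) is false.
Positions where ¬fin holds: 0, 2, 3, 4, 5.
Check X fin at each: 0→ok, 2→fails, 3→fails, 4→fails, 5→ok.

No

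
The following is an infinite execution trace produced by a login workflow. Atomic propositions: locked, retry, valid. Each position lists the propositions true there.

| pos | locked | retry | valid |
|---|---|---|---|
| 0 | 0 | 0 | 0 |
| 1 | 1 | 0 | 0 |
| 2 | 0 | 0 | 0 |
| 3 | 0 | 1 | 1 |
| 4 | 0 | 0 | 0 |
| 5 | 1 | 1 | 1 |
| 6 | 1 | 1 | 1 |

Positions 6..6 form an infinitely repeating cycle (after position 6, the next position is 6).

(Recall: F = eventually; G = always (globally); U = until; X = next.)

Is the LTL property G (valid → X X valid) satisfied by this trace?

Yes

valid → X X valid holds at every position 0..6, and those are all positions ever visited, so G (valid → X X valid) holds.
Positions where valid holds: 3, 5, 6.
Check X X valid at each: 3→ok, 5→ok, 6→ok.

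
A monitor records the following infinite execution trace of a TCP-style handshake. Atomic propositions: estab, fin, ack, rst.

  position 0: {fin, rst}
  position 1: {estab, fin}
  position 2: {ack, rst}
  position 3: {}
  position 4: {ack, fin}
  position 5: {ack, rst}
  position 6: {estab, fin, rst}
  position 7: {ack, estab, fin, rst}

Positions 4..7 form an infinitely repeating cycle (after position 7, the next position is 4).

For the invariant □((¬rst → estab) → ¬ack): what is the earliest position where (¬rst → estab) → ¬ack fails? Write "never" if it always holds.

2

Check (¬rst → estab) → ¬ack at each position in order: 0 ✓, 1 ✓.
At position 2 the labels are {ack, rst}, so (¬rst → estab) → ¬ack is false there. This is the first violation.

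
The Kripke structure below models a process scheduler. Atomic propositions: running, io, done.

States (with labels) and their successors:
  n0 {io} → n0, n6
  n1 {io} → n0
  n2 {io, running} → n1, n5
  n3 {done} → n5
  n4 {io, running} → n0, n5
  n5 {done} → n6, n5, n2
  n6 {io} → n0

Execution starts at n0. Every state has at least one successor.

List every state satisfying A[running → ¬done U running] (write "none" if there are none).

{n2, n4}

States satisfying running → ¬done: {n0, n1, n2, n3, n4, n5, n6}.
States satisfying running: {n2, n4}.
States satisfying A[running → ¬done U running]: {n2, n4}.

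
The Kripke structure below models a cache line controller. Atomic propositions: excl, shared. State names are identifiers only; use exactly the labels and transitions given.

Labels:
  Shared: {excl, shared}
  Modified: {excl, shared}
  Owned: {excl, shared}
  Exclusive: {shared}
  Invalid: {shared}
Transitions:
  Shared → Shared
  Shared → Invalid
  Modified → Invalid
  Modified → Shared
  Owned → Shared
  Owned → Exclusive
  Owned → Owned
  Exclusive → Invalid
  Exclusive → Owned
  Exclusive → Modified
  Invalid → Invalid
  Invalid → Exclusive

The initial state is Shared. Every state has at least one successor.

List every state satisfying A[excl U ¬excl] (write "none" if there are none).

States satisfying excl: {Shared, Modified, Owned}.
States satisfying ¬excl: {Exclusive, Invalid}.
States satisfying A[excl U ¬excl]: {Exclusive, Invalid}.

{Exclusive, Invalid}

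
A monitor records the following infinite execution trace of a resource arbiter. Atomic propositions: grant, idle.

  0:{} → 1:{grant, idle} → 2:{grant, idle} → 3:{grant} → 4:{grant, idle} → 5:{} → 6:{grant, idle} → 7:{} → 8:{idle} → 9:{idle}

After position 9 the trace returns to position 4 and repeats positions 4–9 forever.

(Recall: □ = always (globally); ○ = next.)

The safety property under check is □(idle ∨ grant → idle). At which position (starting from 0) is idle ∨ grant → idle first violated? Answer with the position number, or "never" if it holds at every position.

Check idle ∨ grant → idle at each position in order: 0 ✓, 1 ✓, 2 ✓.
At position 3 the labels are {grant}, so idle ∨ grant → idle is false there. This is the first violation.

3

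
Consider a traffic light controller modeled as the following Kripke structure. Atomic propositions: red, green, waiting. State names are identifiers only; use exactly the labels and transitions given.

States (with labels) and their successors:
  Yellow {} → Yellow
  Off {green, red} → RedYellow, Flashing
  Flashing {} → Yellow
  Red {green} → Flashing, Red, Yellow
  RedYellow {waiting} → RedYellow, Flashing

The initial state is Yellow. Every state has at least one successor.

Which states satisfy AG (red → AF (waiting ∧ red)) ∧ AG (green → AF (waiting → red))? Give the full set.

{Yellow, Flashing, Red, RedYellow}

States satisfying red → AF (waiting ∧ red): {Yellow, Flashing, Red, RedYellow}.
States satisfying AG (red → AF (waiting ∧ red)): {Yellow, Flashing, Red, RedYellow}.
States satisfying green → AF (waiting → red): {Yellow, Off, Flashing, Red, RedYellow}.
States satisfying AG (green → AF (waiting → red)): {Yellow, Off, Flashing, Red, RedYellow}.
States satisfying AG (red → AF (waiting ∧ red)) ∧ AG (green → AF (waiting → red)): {Yellow, Flashing, Red, RedYellow}.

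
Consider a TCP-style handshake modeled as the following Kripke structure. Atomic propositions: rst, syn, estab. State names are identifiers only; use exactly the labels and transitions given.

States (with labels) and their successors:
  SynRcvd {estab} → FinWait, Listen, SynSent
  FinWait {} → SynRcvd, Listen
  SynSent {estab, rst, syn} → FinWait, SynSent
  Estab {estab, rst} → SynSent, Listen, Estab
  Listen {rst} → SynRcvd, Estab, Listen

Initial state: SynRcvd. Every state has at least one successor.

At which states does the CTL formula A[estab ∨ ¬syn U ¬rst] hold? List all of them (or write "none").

{SynRcvd, FinWait}

States satisfying estab ∨ ¬syn: {SynRcvd, FinWait, SynSent, Estab, Listen}.
States satisfying ¬rst: {SynRcvd, FinWait}.
States satisfying A[estab ∨ ¬syn U ¬rst]: {SynRcvd, FinWait}.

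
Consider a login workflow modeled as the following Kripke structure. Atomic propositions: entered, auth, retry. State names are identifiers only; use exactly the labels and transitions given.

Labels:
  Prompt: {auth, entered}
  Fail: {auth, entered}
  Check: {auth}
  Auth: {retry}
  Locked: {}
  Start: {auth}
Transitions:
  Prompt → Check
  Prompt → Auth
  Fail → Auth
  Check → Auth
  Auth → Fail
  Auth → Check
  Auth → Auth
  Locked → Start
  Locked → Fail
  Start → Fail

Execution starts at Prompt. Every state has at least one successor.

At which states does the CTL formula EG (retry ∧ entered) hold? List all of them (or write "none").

none

States satisfying retry ∧ entered: ∅.
States satisfying EG (retry ∧ entered): ∅.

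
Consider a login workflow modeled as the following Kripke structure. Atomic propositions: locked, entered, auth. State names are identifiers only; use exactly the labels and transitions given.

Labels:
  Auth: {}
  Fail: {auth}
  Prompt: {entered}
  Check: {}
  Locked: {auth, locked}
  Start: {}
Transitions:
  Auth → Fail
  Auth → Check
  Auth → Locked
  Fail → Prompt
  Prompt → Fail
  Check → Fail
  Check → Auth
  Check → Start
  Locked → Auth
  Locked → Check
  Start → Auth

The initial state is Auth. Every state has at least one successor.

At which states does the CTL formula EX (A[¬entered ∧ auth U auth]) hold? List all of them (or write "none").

{Auth, Prompt, Check}

States satisfying A[¬entered ∧ auth U auth]: {Fail, Locked}.
States satisfying EX (A[¬entered ∧ auth U auth]): {Auth, Prompt, Check}.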